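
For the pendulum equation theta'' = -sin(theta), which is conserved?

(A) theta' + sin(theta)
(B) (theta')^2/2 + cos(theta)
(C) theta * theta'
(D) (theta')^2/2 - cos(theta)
D

A first integral I satisfies dI/dt = 0 along every solution. Differentiate each option and use the equation of motion:
(A) d/dt[theta' + sin(theta)] = theta'' + cos(theta) theta' = -sin(theta) + theta' cos(theta), not identically 0
(B) d/dt[(theta')^2/2 + cos(theta)] = theta' theta'' - sin(theta) theta' = -2 theta' sin(theta), not identically 0
(C) d/dt[theta * theta'] = (theta')^2 + theta theta'' = (theta')^2 - theta sin(theta), not identically 0
(D) d/dt[(theta')^2/2 - cos(theta)] = theta' theta'' + sin(theta) theta' = theta'(-sin(theta)) + theta' sin(theta) = 0

Only (D) has zero time-derivative. This is the total energy: kinetic (theta')^2/2 plus potential -cos(theta).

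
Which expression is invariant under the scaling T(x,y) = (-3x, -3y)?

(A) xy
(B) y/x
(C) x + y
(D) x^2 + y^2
B

Under the uniform scaling T(x,y) = (-3x, -3y):
Substitute the transformed coordinates into each option and compare with the original:
(A) xy  ->  (-3x)(-3y) = 9xy   [differs from xy: not invariant]
(B) y/x  ->  (-3y)/(-3x) = y/x   [equals y/x: invariant]
(C) x + y  ->  (-3x) + (-3y) = -3x - 3y   [differs from x + y: not invariant]
(D) x^2 + y^2  ->  (-3x)^2 + (-3y)^2 = 9x^2 + 9y^2   [differs from x^2 + y^2: not invariant]

Only option (B), y/x, is unchanged by the transformation.
The common factor -3 cancels in a ratio of coordinates, while sums, products and sums of squares pick up factors of -3 or 9.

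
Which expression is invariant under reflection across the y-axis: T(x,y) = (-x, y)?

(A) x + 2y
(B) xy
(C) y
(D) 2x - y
C

The map is reflection across the y-axis: T(x,y) = (-x, y).
Substitute the transformed coordinates into each option and compare with the original:
(A) x + 2y  ->  (-x) + 2(y) = -x + 2y   [differs from x + 2y: not invariant]
(B) xy  ->  (-x)(y) = -xy   [differs from xy: not invariant]
(C) y  ->  (y) = y   [equals y: invariant]
(D) 2x - y  ->  2(-x) - (y) = -2x - y   [differs from 2x - y: not invariant]

Only option (C), y, is unchanged by the transformation.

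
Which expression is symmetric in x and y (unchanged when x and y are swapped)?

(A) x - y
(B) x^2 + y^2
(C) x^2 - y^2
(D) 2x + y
B

A symmetric expression is unchanged when the variables are permuted; here the transformation to test is the swap (x, y) -> (y, x).
Substitute the transformed coordinates into each option and compare with the original:
(A) x - y  ->  (y) - (x) = -x + y   [differs from x - y: not invariant]
(B) x^2 + y^2  ->  (y)^2 + (x)^2 = x^2 + y^2   [equals x^2 + y^2: invariant]
(C) x^2 - y^2  ->  (y)^2 - (x)^2 = -x^2 + y^2   [differs from x^2 - y^2: not invariant]
(D) 2x + y  ->  2(y) + (x) = x + 2y   [differs from 2x + y: not invariant]

Only option (B), x^2 + y^2, is unchanged by the transformation.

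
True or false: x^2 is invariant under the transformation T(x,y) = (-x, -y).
True

Substitute T(x,y) = (-x, -y) into the expression and compare with the original.

Original: x^2
After applying T: (-x)^2 = x^2

This is identical to the original x^2, so the expression is invariant.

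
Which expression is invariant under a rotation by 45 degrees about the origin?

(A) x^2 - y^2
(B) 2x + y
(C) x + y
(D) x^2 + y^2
D

A rotation by 45 degrees sends (x, y) to (sqrt(2)x/2 - sqrt(2)y/2, sqrt(2)x/2 + sqrt(2)y/2).
Substitute the transformed coordinates into each option and compare with the original:
(A) x^2 - y^2  ->  (sqrt(2)x/2 - sqrt(2)y/2)^2 - (sqrt(2)x/2 + sqrt(2)y/2)^2 = -2xy   [differs from x^2 - y^2: not invariant]
(B) 2x + y  ->  2(sqrt(2)x/2 - sqrt(2)y/2) + (sqrt(2)x/2 + sqrt(2)y/2) = 3sqrt(2)x/2 - sqrt(2)y/2   [differs from 2x + y: not invariant]
(C) x + y  ->  (sqrt(2)x/2 - sqrt(2)y/2) + (sqrt(2)x/2 + sqrt(2)y/2) = sqrt(2)x   [differs from x + y: not invariant]
(D) x^2 + y^2  ->  (sqrt(2)x/2 - sqrt(2)y/2)^2 + (sqrt(2)x/2 + sqrt(2)y/2)^2 = x^2 + y^2   [equals x^2 + y^2: invariant]

Only option (D), x^2 + y^2, is unchanged by the transformation.
Geometrically, x^2 + y^2 is the squared distance from the origin, which every rotation about the origin preserves.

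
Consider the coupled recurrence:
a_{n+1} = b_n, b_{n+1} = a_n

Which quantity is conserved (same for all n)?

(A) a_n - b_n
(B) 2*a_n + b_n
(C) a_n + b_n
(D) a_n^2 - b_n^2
C

Replace a_n by a_{n+1} = b_n and b_n by b_{n+1} = a_n in each option and simplify:
(A) a_n - b_n  ->  (b_n) - (a_n) = -a_n + b_n   [not conserved]
(B) 2*a_n + b_n  ->  2*(b_n) + (a_n) = a_n + 2*b_n   [not conserved]
(C) a_n + b_n  ->  (b_n) + (a_n) = a_n + b_n   [conserved]
(D) a_n^2 - b_n^2  ->  (b_n)^2 - (a_n)^2 = -a_n^2 + b_n^2   [not conserved]

Only (C) a_n + b_n returns to itself after one step, so it is the conserved quantity.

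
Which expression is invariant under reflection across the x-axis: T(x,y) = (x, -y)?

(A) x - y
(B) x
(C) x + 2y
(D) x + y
B

The map is reflection across the x-axis: T(x,y) = (x, -y).
Substitute the transformed coordinates into each option and compare with the original:
(A) x - y  ->  (x) - (-y) = x + y   [differs from x - y: not invariant]
(B) x  ->  (x) = x   [equals x: invariant]
(C) x + 2y  ->  (x) + 2(-y) = x - 2y   [differs from x + 2y: not invariant]
(D) x + y  ->  (x) + (-y) = x - y   [differs from x + y: not invariant]

Only option (B), x, is unchanged by the transformation.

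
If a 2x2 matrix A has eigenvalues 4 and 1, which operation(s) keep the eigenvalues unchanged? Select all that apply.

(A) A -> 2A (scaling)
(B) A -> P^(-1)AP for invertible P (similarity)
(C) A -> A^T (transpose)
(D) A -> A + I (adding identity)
B and C

Eigenvalues are preserved by:
1. Similarity transformations: A -> P^(-1)AP (same characteristic polynomial)
2. Transpose: A^T has the same eigenvalues as A

Eigenvalues are NOT preserved by:
- Adding identity: eigenvalues become 4+1, 1+1
- Scaling: eigenvalues become 8, 2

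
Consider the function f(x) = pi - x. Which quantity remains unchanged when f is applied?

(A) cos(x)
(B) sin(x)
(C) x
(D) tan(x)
B

For f(x) = pi - x:
sin(pi - x) = sin(x), so sine is invariant under this transformation.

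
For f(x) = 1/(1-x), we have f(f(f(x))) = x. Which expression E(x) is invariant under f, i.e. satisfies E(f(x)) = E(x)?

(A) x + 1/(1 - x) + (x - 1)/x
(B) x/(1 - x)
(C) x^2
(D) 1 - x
A

Replace x by f(x) = 1/(1 - x) in each option and simplify. As a quick numerical cross-check, also compare E(5) with E(f(5)) = E(-1/4).

(A) x + 1/(1 - x) + (x - 1)/x  ->  (1/(1 - x)) + 1/(1 - (1/(1 - x))) + ((1/(1 - x)) - 1)/(1/(1 - x)), which simplifies back to x + 1/(1 - x) + (x - 1)/x; check: E(5) = 111/20, E(-1/4) = 111/20.   [invariant]
(B) x/(1 - x)  ->  (1/(1 - x))/(1 - (1/(1 - x))) = -1/x; check: E(5) = -5/4 but E(-1/4) = -1/5.   [not invariant]
(C) x^2  ->  (1/(1 - x))^2 = (x - 1)^(-2); check: E(5) = 25 but E(-1/4) = 1/16.   [not invariant]
(D) 1 - x  ->  1 - (1/(1 - x)) = x/(x - 1); check: E(5) = -4 but E(-1/4) = 5/4.   [not invariant]

Only (A) is unchanged. Indeed f(f(x)) = 1/(1 - 1/(1-x)) = (1-x)/(-x) = (x-1)/x, so E(x) = x + f(x) + f(f(x)) is the sum over the whole 3-cycle; applying f just permutes the three terms cyclically (x -> f(x) -> f(f(x)) -> x), leaving the sum unchanged.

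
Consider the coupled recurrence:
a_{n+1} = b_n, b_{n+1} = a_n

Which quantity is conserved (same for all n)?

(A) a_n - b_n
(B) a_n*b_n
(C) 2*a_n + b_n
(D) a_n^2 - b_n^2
B

Replace a_n by a_{n+1} = b_n and b_n by b_{n+1} = a_n in each option and simplify:
(A) a_n - b_n  ->  (b_n) - (a_n) = -a_n + b_n   [not conserved]
(B) a_n*b_n  ->  (b_n)*(a_n) = a_n*b_n   [conserved]
(C) 2*a_n + b_n  ->  2*(b_n) + (a_n) = a_n + 2*b_n   [not conserved]
(D) a_n^2 - b_n^2  ->  (b_n)^2 - (a_n)^2 = -a_n^2 + b_n^2   [not conserved]

Only (B) a_n*b_n returns to itself after one step, so it is the conserved quantity.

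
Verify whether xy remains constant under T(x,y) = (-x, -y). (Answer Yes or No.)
Yes

Substitute T(x,y) = (-x, -y) into the expression and compare with the original.

Original: xy
After applying T: (-x)(-y) = xy

This is identical to the original xy, so the expression is invariant.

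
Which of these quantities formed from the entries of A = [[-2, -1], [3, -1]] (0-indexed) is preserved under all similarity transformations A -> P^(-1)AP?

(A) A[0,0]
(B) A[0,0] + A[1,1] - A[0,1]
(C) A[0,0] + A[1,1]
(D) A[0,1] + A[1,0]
C

A[0,0] + A[1,1] is the trace of A. By the cyclic property of the trace, tr(P^(-1)AP) = tr(APP^(-1)) = tr(A), so it is the same for every matrix similar to A.

The other combinations are not similarity invariants. For example, take P = [[1, 1], [0, 1]] (det P = 1), so P^(-1) = [[1, -1], [0, 1]] and
B = P^(-1)AP = [[-5, -5], [3, 2]].
Evaluating each option on A and on B:
(A) A[0,0]: -2 for A, -5 for B -> changes
(B) A[0,0] + A[1,1] - A[0,1]: -2 for A, 2 for B -> changes
(C) A[0,0] + A[1,1]: -3 for A, -3 for B -> unchanged
(D) A[0,1] + A[1,0]: 2 for A, -2 for B -> changes

Only (C) A[0,0] + A[1,1] = -3 survives (and it does so for every P, not just this one), so it is the invariant.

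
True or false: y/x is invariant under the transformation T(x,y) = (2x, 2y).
True

Substitute T(x,y) = (2x, 2y) into the expression and compare with the original.

Original: y/x
After applying T: (2y)/(2x) = y/x

This is identical to the original y/x, so the expression is invariant.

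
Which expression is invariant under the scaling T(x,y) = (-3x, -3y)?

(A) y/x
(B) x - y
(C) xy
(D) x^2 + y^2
A

Under the uniform scaling T(x,y) = (-3x, -3y):
Substitute the transformed coordinates into each option and compare with the original:
(A) y/x  ->  (-3y)/(-3x) = y/x   [equals y/x: invariant]
(B) x - y  ->  (-3x) - (-3y) = -3x + 3y   [differs from x - y: not invariant]
(C) xy  ->  (-3x)(-3y) = 9xy   [differs from xy: not invariant]
(D) x^2 + y^2  ->  (-3x)^2 + (-3y)^2 = 9x^2 + 9y^2   [differs from x^2 + y^2: not invariant]

Only option (A), y/x, is unchanged by the transformation.
The common factor -3 cancels in a ratio of coordinates, while sums, products and sums of squares pick up factors of -3 or 9.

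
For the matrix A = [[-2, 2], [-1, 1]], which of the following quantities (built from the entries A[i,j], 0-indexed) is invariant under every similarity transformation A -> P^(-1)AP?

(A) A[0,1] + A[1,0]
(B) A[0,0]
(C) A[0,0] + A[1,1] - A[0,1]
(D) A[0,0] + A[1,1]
D

A[0,0] + A[1,1] is the trace of A. By the cyclic property of the trace, tr(P^(-1)AP) = tr(APP^(-1)) = tr(A), so it is the same for every matrix similar to A.

The other combinations are not similarity invariants. For example, take P = [[1, 1], [1, 2]] (det P = 1), so P^(-1) = [[2, -1], [-1, 1]] and
B = P^(-1)AP = [[0, 3], [0, -1]].
Evaluating each option on A and on B:
(A) A[0,1] + A[1,0]: 1 for A, 3 for B -> changes
(B) A[0,0]: -2 for A, 0 for B -> changes
(C) A[0,0] + A[1,1] - A[0,1]: -3 for A, -4 for B -> changes
(D) A[0,0] + A[1,1]: -1 for A, -1 for B -> unchanged

Only (D) A[0,0] + A[1,1] = -1 survives (and it does so for every P, not just this one), so it is the invariant.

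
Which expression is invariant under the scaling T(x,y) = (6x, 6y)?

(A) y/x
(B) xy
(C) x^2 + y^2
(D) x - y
A

Under the uniform scaling T(x,y) = (6x, 6y):
Substitute the transformed coordinates into each option and compare with the original:
(A) y/x  ->  (6y)/(6x) = y/x   [equals y/x: invariant]
(B) xy  ->  (6x)(6y) = 36xy   [differs from xy: not invariant]
(C) x^2 + y^2  ->  (6x)^2 + (6y)^2 = 36x^2 + 36y^2   [differs from x^2 + y^2: not invariant]
(D) x - y  ->  (6x) - (6y) = 6x - 6y   [differs from x - y: not invariant]

Only option (A), y/x, is unchanged by the transformation.
The common factor 6 cancels in a ratio of coordinates, while sums, products and sums of squares pick up factors of 6 or 36.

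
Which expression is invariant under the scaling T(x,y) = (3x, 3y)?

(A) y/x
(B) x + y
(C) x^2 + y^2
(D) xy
A

Under the uniform scaling T(x,y) = (3x, 3y):
Substitute the transformed coordinates into each option and compare with the original:
(A) y/x  ->  (3y)/(3x) = y/x   [equals y/x: invariant]
(B) x + y  ->  (3x) + (3y) = 3x + 3y   [differs from x + y: not invariant]
(C) x^2 + y^2  ->  (3x)^2 + (3y)^2 = 9x^2 + 9y^2   [differs from x^2 + y^2: not invariant]
(D) xy  ->  (3x)(3y) = 9xy   [differs from xy: not invariant]

Only option (A), y/x, is unchanged by the transformation.
The common factor 3 cancels in a ratio of coordinates, while sums, products and sums of squares pick up factors of 3 or 9.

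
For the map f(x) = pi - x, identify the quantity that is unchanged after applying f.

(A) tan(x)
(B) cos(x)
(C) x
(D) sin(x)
D

For f(x) = pi - x:
sin(pi - x) = sin(x), so sine is invariant under this transformation.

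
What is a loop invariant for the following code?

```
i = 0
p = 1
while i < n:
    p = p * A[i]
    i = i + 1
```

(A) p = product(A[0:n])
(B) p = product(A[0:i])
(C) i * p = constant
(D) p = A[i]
B

A loop invariant must hold before the first iteration and be re-established by every execution of the body.

(B) p = product(A[0:i]): Initially i = 0 and p = 1 = product of the empty slice A[0:0]. If p = product(A[0:i]) holds at the top of an iteration, the body sets p to product(A[0:i]) * A[i] = product(A[0:i+1]) and then i to i+1, so the property is restored. At exit i = n, giving p = product(A[0:n]).

The other options fail:
(A) p = product(A[0:n]): false before the loop (p = 1, not the full product) -- it only becomes true at exit.
(C) i * p = constant: initially i * p = 0, but after one iteration it is 1 * A[0], which is nonzero in general.
(D) p = A[i]: after the first iteration p = A[0] but i = 1; in general p is a product of several elements, not a single one.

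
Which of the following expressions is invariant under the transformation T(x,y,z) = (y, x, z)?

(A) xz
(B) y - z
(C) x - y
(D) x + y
D

Apply T(x,y,z) = (y, x, z) to each option, i.e. replace (x, y, z) by the transformed coordinates.
Substitute the transformed coordinates into each option and compare with the original:
(A) xz  ->  (y)(z) = yz   [differs from xz: not invariant]
(B) y - z  ->  (x) - (z) = x - z   [differs from y - z: not invariant]
(C) x - y  ->  (y) - (x) = -x + y   [differs from x - y: not invariant]
(D) x + y  ->  (y) + (x) = x + y   [equals x + y: invariant]

Only option (D), x + y, is unchanged by the transformation.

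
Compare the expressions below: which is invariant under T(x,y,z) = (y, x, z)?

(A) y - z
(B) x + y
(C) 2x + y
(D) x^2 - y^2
B

Apply T(x,y,z) = (y, x, z) to each option, i.e. replace (x, y, z) by the transformed coordinates.
Substitute the transformed coordinates into each option and compare with the original:
(A) y - z  ->  (x) - (z) = x - z   [differs from y - z: not invariant]
(B) x + y  ->  (y) + (x) = x + y   [equals x + y: invariant]
(C) 2x + y  ->  2(y) + (x) = x + 2y   [differs from 2x + y: not invariant]
(D) x^2 - y^2  ->  (y)^2 - (x)^2 = -x^2 + y^2   [differs from x^2 - y^2: not invariant]

Only option (B), x + y, is unchanged by the transformation.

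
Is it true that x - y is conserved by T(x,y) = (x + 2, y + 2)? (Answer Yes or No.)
Yes

Substitute T(x,y) = (x + 2, y + 2) into the expression and compare with the original.

Original: x - y
After applying T: (x + 2) - (y + 2) = x - y

This is identical to the original x - y, so the expression is invariant.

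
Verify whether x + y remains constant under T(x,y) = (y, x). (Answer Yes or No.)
Yes

Substitute T(x,y) = (y, x) into the expression and compare with the original.

Original: x + y
After applying T: (y) + (x) = x + y

This is identical to the original x + y, so the expression is invariant.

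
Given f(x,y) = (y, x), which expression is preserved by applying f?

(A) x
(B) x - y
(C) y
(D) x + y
D

For f(x,y) = (y, x):
After applying f: x' = y, y' = x. So x' + y' = y + x = x + y.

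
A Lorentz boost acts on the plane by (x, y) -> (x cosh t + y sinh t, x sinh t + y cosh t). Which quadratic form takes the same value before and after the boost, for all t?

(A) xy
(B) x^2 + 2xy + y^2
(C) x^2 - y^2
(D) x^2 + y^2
C

Write x' = x cosh t + y sinh t, y' = x sinh t + y cosh t and substitute into each option:
(A) xy: (x cosh t + y sinh t)(x sinh t + y cosh t) = xy(cosh^2 t + sinh^2 t) + (x^2 + y^2) sinh t cosh t = xy cosh 2t + (x^2 + y^2)(sinh 2t)/2   [not invariant for t != 0]
(B) x^2 + 2xy + y^2: (x' + y')^2 with x' + y' = (x + y)(cosh t + sinh t) = (x + y)e^t, so it becomes (x + y)^2 e^(2t)   [not invariant for t != 0]
(C) x^2 - y^2: (x cosh t + y sinh t)^2 - (x sinh t + y cosh t)^2 = x^2(cosh^2 t - sinh^2 t) + 2xy(cosh t sinh t - sinh t cosh t) + y^2(sinh^2 t - cosh^2 t) = x^2 - y^2   [invariant, using cosh^2 t - sinh^2 t = 1]
(D) x^2 + y^2: (x cosh t + y sinh t)^2 + (x sinh t + y cosh t)^2 = (x^2 + y^2)(cosh^2 t + sinh^2 t) + 4xy sinh t cosh t = (x^2 + y^2) cosh 2t + 2xy sinh 2t   [not invariant for t != 0]

Only (C) x^2 - y^2 is unchanged; it is the Minkowski form preserved by Lorentz boosts, just as x^2 + y^2 is preserved by ordinary rotations.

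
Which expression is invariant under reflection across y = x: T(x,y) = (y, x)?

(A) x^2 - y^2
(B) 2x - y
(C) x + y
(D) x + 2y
C

The map is reflection across y = x: T(x,y) = (y, x).
Substitute the transformed coordinates into each option and compare with the original:
(A) x^2 - y^2  ->  (y)^2 - (x)^2 = -x^2 + y^2   [differs from x^2 - y^2: not invariant]
(B) 2x - y  ->  2(y) - (x) = -x + 2y   [differs from 2x - y: not invariant]
(C) x + y  ->  (y) + (x) = x + y   [equals x + y: invariant]
(D) x + 2y  ->  (y) + 2(x) = 2x + y   [differs from x + 2y: not invariant]

Only option (C), x + y, is unchanged by the transformation.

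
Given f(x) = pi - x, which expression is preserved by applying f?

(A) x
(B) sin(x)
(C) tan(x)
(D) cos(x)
B

For f(x) = pi - x:
sin(pi - x) = sin(x), so sine is invariant under this transformation.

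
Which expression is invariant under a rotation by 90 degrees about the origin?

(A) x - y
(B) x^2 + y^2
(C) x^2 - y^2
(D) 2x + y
B

A rotation by 90 degrees sends (x, y) to (-y, x).
Substitute the transformed coordinates into each option and compare with the original:
(A) x - y  ->  (-y) - (x) = -x - y   [differs from x - y: not invariant]
(B) x^2 + y^2  ->  (-y)^2 + (x)^2 = x^2 + y^2   [equals x^2 + y^2: invariant]
(C) x^2 - y^2  ->  (-y)^2 - (x)^2 = -x^2 + y^2   [differs from x^2 - y^2: not invariant]
(D) 2x + y  ->  2(-y) + (x) = x - 2y   [differs from 2x + y: not invariant]

Only option (B), x^2 + y^2, is unchanged by the transformation.
Geometrically, x^2 + y^2 is the squared distance from the origin, which every rotation about the origin preserves.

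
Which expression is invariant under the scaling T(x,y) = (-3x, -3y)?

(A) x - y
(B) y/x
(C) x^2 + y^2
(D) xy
B

Under the uniform scaling T(x,y) = (-3x, -3y):
Substitute the transformed coordinates into each option and compare with the original:
(A) x - y  ->  (-3x) - (-3y) = -3x + 3y   [differs from x - y: not invariant]
(B) y/x  ->  (-3y)/(-3x) = y/x   [equals y/x: invariant]
(C) x^2 + y^2  ->  (-3x)^2 + (-3y)^2 = 9x^2 + 9y^2   [differs from x^2 + y^2: not invariant]
(D) xy  ->  (-3x)(-3y) = 9xy   [differs from xy: not invariant]

Only option (B), y/x, is unchanged by the transformation.
The common factor -3 cancels in a ratio of coordinates, while sums, products and sums of squares pick up factors of -3 or 9.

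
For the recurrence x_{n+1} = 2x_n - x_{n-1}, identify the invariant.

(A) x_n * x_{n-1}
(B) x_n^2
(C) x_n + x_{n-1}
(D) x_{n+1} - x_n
D

For the recurrence x_{n+1} = 2x_n - x_{n-1}:

If x_{n+1} = 2x_n - x_{n-1}, then:
x_{n+1} - x_n = x_n - x_{n-1}
The first difference is constant throughout the sequence.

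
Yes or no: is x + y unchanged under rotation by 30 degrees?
No

Applying rotation by 30 degrees: x' = x*cos(30 degrees) - y*sin(30 degrees) = sqrt(3)x/2 - y/2, y' = x*sin(30 degrees) + y*cos(30 degrees) = x/2 + sqrt(3)y/2

Substituting into x + y:
(sqrt(3)x/2 - y/2) + (x/2 + sqrt(3)y/2)
= x/2 + sqrt(3)x/2 - y/2 + sqrt(3)y/2

This differs from the original expression x + y, so it is NOT invariant.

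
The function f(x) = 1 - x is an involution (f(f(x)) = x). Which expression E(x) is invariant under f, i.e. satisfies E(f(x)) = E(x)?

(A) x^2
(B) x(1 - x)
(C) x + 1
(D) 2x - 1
B

Replace x by f(x) = 1 - x in each option and simplify. As a quick numerical cross-check, also compare E(4) with E(f(4)) = E(-3).

(A) x^2  ->  (1 - x)^2 = (x - 1)^2; check: E(4) = 16 but E(-3) = 9.   [not invariant]
(B) x(1 - x)  ->  (1 - x)(1 - (1 - x)), which simplifies back to x(1 - x); check: E(4) = -12, E(-3) = -12.   [invariant]
(C) x + 1  ->  (1 - x) + 1 = 2 - x; check: E(4) = 5 but E(-3) = -2.   [not invariant]
(D) 2x - 1  ->  2(1 - x) - 1 = 1 - 2x; check: E(4) = 7 but E(-3) = -7.   [not invariant]

Only (B) is unchanged. E is symmetric under swapping x with f(x) = 1 - x, which is exactly what an involution does.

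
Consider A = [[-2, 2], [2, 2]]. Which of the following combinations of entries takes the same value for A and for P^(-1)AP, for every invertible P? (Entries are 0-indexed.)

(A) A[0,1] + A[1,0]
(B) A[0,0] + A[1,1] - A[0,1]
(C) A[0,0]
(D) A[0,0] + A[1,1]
D

A[0,0] + A[1,1] is the trace of A. By the cyclic property of the trace, tr(P^(-1)AP) = tr(APP^(-1)) = tr(A), so it is the same for every matrix similar to A.

The other combinations are not similarity invariants. For example, take P = [[1, -1], [0, 1]] (det P = 1), so P^(-1) = [[1, 1], [0, 1]] and
B = P^(-1)AP = [[0, 4], [2, 0]].
Evaluating each option on A and on B:
(A) A[0,1] + A[1,0]: 4 for A, 6 for B -> changes
(B) A[0,0] + A[1,1] - A[0,1]: -2 for A, -4 for B -> changes
(C) A[0,0]: -2 for A, 0 for B -> changes
(D) A[0,0] + A[1,1]: 0 for A, 0 for B -> unchanged

Only (D) A[0,0] + A[1,1] = 0 survives (and it does so for every P, not just this one), so it is the invariant.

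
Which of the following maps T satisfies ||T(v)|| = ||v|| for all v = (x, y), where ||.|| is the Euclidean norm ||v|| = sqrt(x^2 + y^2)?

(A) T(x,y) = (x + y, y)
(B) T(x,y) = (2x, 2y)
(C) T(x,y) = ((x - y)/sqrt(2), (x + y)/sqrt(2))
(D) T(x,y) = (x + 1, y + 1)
C

A transformation preserves a norm if ||T(v)|| = ||v|| for every v; a single vector where the norm changes rules an option out.

(A) T(x,y) = (x + y, y): v = (0, 1) has norm sqrt((0)^2 + (1)^2) = 1, but T(v) = (1, 1) has norm sqrt(2) -- not preserved.
(B) T(x,y) = (2x, 2y): v = (1, 0) has norm sqrt((1)^2 + (0)^2) = 1, but T(v) = (2, 0) has norm 2 -- not preserved.
(C) T(x,y) = ((x - y)/sqrt(2), (x + y)/sqrt(2)): preserves the norm -- it is an orthogonal map (a rotation/reflection), and (sqrt(2)(x - y)/2)^2 + (sqrt(2)(x + y)/2)^2 simplifies to x^2 + y^2.
(D) T(x,y) = (x + 1, y + 1): v = (1, 0) has norm sqrt((1)^2 + (0)^2) = 1, but T(v) = (2, 1) has norm sqrt(5) -- not preserved.

Therefore the answer is (C).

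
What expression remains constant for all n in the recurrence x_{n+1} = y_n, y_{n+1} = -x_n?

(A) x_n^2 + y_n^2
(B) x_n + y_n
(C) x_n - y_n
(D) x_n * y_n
A

For the recurrence x_{n+1} = y_n, y_{n+1} = -x_n:

x_{n+1}^2 + y_{n+1}^2 = y_n^2 + (-x_n)^2 = x_n^2 + y_n^2
The sum of squares is conserved (like energy in a harmonic oscillator).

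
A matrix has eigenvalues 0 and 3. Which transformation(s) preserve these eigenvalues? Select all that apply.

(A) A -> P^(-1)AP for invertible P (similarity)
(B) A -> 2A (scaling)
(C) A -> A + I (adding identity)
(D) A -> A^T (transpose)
A and D

Eigenvalues are preserved by:
1. Similarity transformations: A -> P^(-1)AP (same characteristic polynomial)
2. Transpose: A^T has the same eigenvalues as A

Eigenvalues are NOT preserved by:
- Adding identity: eigenvalues become 0+1, 3+1
- Scaling: eigenvalues become 0, 6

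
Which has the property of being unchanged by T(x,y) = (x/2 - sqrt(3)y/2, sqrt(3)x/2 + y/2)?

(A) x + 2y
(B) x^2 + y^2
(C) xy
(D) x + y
B

An expression E(x,y) is invariant under T if E(T(x,y)) = E(x,y). Here T(x,y) = (x/2 - sqrt(3)y/2, sqrt(3)x/2 + y/2).
Substitute the transformed coordinates into each option and compare with the original:
(A) x + 2y  ->  (x/2 - sqrt(3)y/2) + 2(sqrt(3)x/2 + y/2) = x/2 + sqrt(3)x - sqrt(3)y/2 + y   [differs from x + 2y: not invariant]
(B) x^2 + y^2  ->  (x/2 - sqrt(3)y/2)^2 + (sqrt(3)x/2 + y/2)^2 = x^2 + y^2   [equals x^2 + y^2: invariant]
(C) xy  ->  (x/2 - sqrt(3)y/2)(sqrt(3)x/2 + y/2) = sqrt(3)x^2/4 - xy/2 - sqrt(3)y^2/4   [differs from xy: not invariant]
(D) x + y  ->  (x/2 - sqrt(3)y/2) + (sqrt(3)x/2 + y/2) = x/2 + sqrt(3)x/2 - sqrt(3)y/2 + y/2   [differs from x + y: not invariant]

Only option (B), x^2 + y^2, is unchanged by the transformation.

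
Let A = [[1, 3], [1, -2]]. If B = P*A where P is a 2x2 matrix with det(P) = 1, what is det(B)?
-5

By the multiplicative property of determinants, det(B) = det(P*A) = det(P) * det(A) = det(A),
so the determinant is invariant under multiplication by any determinant-1 matrix; we just need det(A).

det(A) = (1)(-2) - (3)(1) = -2 - 3 = -5

Therefore det(B) = 1 * (-5) = -5.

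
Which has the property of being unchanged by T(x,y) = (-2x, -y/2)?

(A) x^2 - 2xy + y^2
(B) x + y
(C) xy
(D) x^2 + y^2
C

An expression E(x,y) is invariant under T if E(T(x,y)) = E(x,y). Here T(x,y) = (-2x, -y/2).
Substitute the transformed coordinates into each option and compare with the original:
(A) x^2 - 2xy + y^2  ->  (-2x)^2 - 2(-2x)(-y/2) + (-y/2)^2 = 4x^2 - 2xy + y^2/4   [differs from x^2 - 2xy + y^2: not invariant]
(B) x + y  ->  (-2x) + (-y/2) = -2x - y/2   [differs from x + y: not invariant]
(C) xy  ->  (-2x)(-y/2) = xy   [equals xy: invariant]
(D) x^2 + y^2  ->  (-2x)^2 + (-y/2)^2 = 4x^2 + y^2/4   [differs from x^2 + y^2: not invariant]

Only option (C), xy, is unchanged by the transformation.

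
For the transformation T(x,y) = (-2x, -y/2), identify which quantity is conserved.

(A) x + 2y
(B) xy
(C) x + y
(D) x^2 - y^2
B

An expression E(x,y) is invariant under T if E(T(x,y)) = E(x,y). Here T(x,y) = (-2x, -y/2).
Substitute the transformed coordinates into each option and compare with the original:
(A) x + 2y  ->  (-2x) + 2(-y/2) = -2x - y   [differs from x + 2y: not invariant]
(B) xy  ->  (-2x)(-y/2) = xy   [equals xy: invariant]
(C) x + y  ->  (-2x) + (-y/2) = -2x - y/2   [differs from x + y: not invariant]
(D) x^2 - y^2  ->  (-2x)^2 - (-y/2)^2 = 4x^2 - y^2/4   [differs from x^2 - y^2: not invariant]

Only option (B), xy, is unchanged by the transformation.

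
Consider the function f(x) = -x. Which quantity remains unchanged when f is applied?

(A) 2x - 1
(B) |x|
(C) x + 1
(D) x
B

For f(x) = -x:
Applying f replaces x by -x. Since |-x| = |x|, the absolute value is unchanged by f, whereas x -> -x, 2x - 1 -> -2x - 1 and x + 1 -> -x + 1 all change.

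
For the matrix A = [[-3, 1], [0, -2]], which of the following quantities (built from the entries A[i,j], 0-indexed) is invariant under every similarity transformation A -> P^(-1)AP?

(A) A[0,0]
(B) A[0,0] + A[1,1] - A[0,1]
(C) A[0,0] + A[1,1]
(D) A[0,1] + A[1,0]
C

A[0,0] + A[1,1] is the trace of A. By the cyclic property of the trace, tr(P^(-1)AP) = tr(APP^(-1)) = tr(A), so it is the same for every matrix similar to A.

The other combinations are not similarity invariants. For example, take P = [[1, 1], [1, 2]] (det P = 1), so P^(-1) = [[2, -1], [-1, 1]] and
B = P^(-1)AP = [[-2, 2], [0, -3]].
Evaluating each option on A and on B:
(A) A[0,0]: -3 for A, -2 for B -> changes
(B) A[0,0] + A[1,1] - A[0,1]: -6 for A, -7 for B -> changes
(C) A[0,0] + A[1,1]: -5 for A, -5 for B -> unchanged
(D) A[0,1] + A[1,0]: 1 for A, 2 for B -> changes

Only (C) A[0,0] + A[1,1] = -5 survives (and it does so for every P, not just this one), so it is the invariant.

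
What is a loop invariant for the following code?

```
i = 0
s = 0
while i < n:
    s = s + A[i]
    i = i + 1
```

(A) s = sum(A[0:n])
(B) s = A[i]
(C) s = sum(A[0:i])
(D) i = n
C

A loop invariant must hold before the first iteration and be re-established by every execution of the body.

(C) s = sum(A[0:i]): Initially i = 0 and s = 0 = sum of the empty slice A[0:0]. If s = sum(A[0:i]) holds at the top of an iteration, the body sets s to sum(A[0:i]) + A[i] = sum(A[0:i+1]) and then i to i+1, so s = sum(A[0:i]) holds again. At exit i = n, giving s = sum(A[0:n]).

The other options fail:
(A) s = sum(A[0:n]): false before the loop (s = 0, not the full sum) -- it only becomes true at exit.
(B) s = A[i]: after the first iteration s = A[0] but i = 1, so s = A[i] compares s with the wrong element (and fails in general).
(D) i = n: false initially (i = 0); it is the exit condition, not an invariant.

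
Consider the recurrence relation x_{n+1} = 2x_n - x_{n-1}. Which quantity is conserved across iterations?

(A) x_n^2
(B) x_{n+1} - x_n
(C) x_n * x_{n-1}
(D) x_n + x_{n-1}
B

For the recurrence x_{n+1} = 2x_n - x_{n-1}:

If x_{n+1} = 2x_n - x_{n-1}, then:
x_{n+1} - x_n = x_n - x_{n-1}
The first difference is constant throughout the sequence.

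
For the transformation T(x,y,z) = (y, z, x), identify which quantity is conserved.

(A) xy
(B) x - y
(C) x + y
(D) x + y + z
D

Apply T(x,y,z) = (y, z, x) to each option, i.e. replace (x, y, z) by the transformed coordinates.
Substitute the transformed coordinates into each option and compare with the original:
(A) xy  ->  (y)(z) = yz   [differs from xy: not invariant]
(B) x - y  ->  (y) - (z) = y - z   [differs from x - y: not invariant]
(C) x + y  ->  (y) + (z) = y + z   [differs from x + y: not invariant]
(D) x + y + z  ->  (y) + (z) + (x) = x + y + z   [equals x + y + z: invariant]

Only option (D), x + y + z, is unchanged by the transformation.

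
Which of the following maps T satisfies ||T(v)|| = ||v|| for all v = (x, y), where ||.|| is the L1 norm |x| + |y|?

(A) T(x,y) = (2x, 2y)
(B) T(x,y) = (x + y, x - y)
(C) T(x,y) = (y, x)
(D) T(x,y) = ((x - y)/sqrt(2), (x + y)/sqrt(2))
C

A transformation preserves a norm if ||T(v)|| = ||v|| for every v; a single vector where the norm changes rules an option out.

(A) T(x,y) = (2x, 2y): v = (1, 0) has norm |1| + |0| = 1, but T(v) = (2, 0) has norm 2 -- not preserved.
(B) T(x,y) = (x + y, x - y): v = (1, 0) has norm |1| + |0| = 1, but T(v) = (1, 1) has norm 2 -- not preserved.
(C) T(x,y) = (y, x): preserves the norm -- it only permutes the coordinates and/or flips signs, which leaves |x| + |y| unchanged.
(D) T(x,y) = ((x - y)/sqrt(2), (x + y)/sqrt(2)): v = (1, 0) has norm |1| + |0| = 1, but T(v) = (sqrt(2)/2, sqrt(2)/2) has norm sqrt(2) -- not preserved.

Therefore the answer is (C).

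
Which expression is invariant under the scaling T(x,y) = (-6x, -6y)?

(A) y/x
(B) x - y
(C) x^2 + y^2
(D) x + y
A

Under the uniform scaling T(x,y) = (-6x, -6y):
Substitute the transformed coordinates into each option and compare with the original:
(A) y/x  ->  (-6y)/(-6x) = y/x   [equals y/x: invariant]
(B) x - y  ->  (-6x) - (-6y) = -6x + 6y   [differs from x - y: not invariant]
(C) x^2 + y^2  ->  (-6x)^2 + (-6y)^2 = 36x^2 + 36y^2   [differs from x^2 + y^2: not invariant]
(D) x + y  ->  (-6x) + (-6y) = -6x - 6y   [differs from x + y: not invariant]

Only option (A), y/x, is unchanged by the transformation.
The common factor -6 cancels in a ratio of coordinates, while sums, products and sums of squares pick up factors of -6 or 36.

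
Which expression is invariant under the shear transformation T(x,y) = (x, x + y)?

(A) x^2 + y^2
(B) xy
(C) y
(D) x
D

Under the shear T(x,y) = (x, x + y):
Substitute the transformed coordinates into each option and compare with the original:
(A) x^2 + y^2  ->  (x)^2 + (x + y)^2 = 2x^2 + 2xy + y^2   [differs from x^2 + y^2: not invariant]
(B) xy  ->  (x)(x + y) = x^2 + xy   [differs from xy: not invariant]
(C) y  ->  (x + y) = x + y   [differs from y: not invariant]
(D) x  ->  (x) = x   [equals x: invariant]

Only option (D), x, is unchanged by the transformation.
A vertical shear moves points parallel to the y-axis, so the x-coordinate (and any function of x alone) is unchanged.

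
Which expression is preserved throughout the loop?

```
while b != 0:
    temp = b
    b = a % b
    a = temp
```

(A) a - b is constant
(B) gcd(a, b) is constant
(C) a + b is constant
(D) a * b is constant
B

A loop invariant must hold before the first iteration and be re-established by every execution of the body.

(B) gcd(a, b) is constant: One iteration replaces (a, b) by (b, a mod b). Since a mod b = a - q*b for an integer q, any common divisor of a and b divides b and a mod b, and conversely; hence gcd(b, a mod b) = gcd(a, b). For instance (15, 11) -> (11, 4) keeps gcd = 1. At exit b = 0 and a = gcd of the original inputs.

The other options fail:
(A) a - b is constant: e.g. (a, b) = (15, 11) -> (11, 4): the difference goes from 4 to 7.
(C) a + b is constant: e.g. (a, b) = (15, 11) -> (11, 4): the sum goes from 26 to 15.
(D) a * b is constant: e.g. (a, b) = (15, 11) -> (11, 4): the product goes from 165 to 44.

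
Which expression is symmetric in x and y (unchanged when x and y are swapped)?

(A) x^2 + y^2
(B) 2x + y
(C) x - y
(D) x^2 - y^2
A

A symmetric expression is unchanged when the variables are permuted; here the transformation to test is the swap (x, y) -> (y, x).
Substitute the transformed coordinates into each option and compare with the original:
(A) x^2 + y^2  ->  (y)^2 + (x)^2 = x^2 + y^2   [equals x^2 + y^2: invariant]
(B) 2x + y  ->  2(y) + (x) = x + 2y   [differs from 2x + y: not invariant]
(C) x - y  ->  (y) - (x) = -x + y   [differs from x - y: not invariant]
(D) x^2 - y^2  ->  (y)^2 - (x)^2 = -x^2 + y^2   [differs from x^2 - y^2: not invariant]

Only option (A), x^2 + y^2, is unchanged by the transformation.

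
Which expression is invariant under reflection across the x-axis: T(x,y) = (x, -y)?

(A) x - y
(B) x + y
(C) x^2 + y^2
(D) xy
C

The map is reflection across the x-axis: T(x,y) = (x, -y).
Substitute the transformed coordinates into each option and compare with the original:
(A) x - y  ->  (x) - (-y) = x + y   [differs from x - y: not invariant]
(B) x + y  ->  (x) + (-y) = x - y   [differs from x + y: not invariant]
(C) x^2 + y^2  ->  (x)^2 + (-y)^2 = x^2 + y^2   [equals x^2 + y^2: invariant]
(D) xy  ->  (x)(-y) = -xy   [differs from xy: not invariant]

Only option (C), x^2 + y^2, is unchanged by the transformation.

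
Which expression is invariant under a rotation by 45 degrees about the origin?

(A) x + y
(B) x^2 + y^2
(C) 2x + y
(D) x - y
B

A rotation by 45 degrees sends (x, y) to (sqrt(2)x/2 - sqrt(2)y/2, sqrt(2)x/2 + sqrt(2)y/2).
Substitute the transformed coordinates into each option and compare with the original:
(A) x + y  ->  (sqrt(2)x/2 - sqrt(2)y/2) + (sqrt(2)x/2 + sqrt(2)y/2) = sqrt(2)x   [differs from x + y: not invariant]
(B) x^2 + y^2  ->  (sqrt(2)x/2 - sqrt(2)y/2)^2 + (sqrt(2)x/2 + sqrt(2)y/2)^2 = x^2 + y^2   [equals x^2 + y^2: invariant]
(C) 2x + y  ->  2(sqrt(2)x/2 - sqrt(2)y/2) + (sqrt(2)x/2 + sqrt(2)y/2) = 3sqrt(2)x/2 - sqrt(2)y/2   [differs from 2x + y: not invariant]
(D) x - y  ->  (sqrt(2)x/2 - sqrt(2)y/2) - (sqrt(2)x/2 + sqrt(2)y/2) = -sqrt(2)y   [differs from x - y: not invariant]

Only option (B), x^2 + y^2, is unchanged by the transformation.
Geometrically, x^2 + y^2 is the squared distance from the origin, which every rotation about the origin preserves.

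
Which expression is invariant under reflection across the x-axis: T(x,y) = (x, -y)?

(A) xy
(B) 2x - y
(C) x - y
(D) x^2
D

The map is reflection across the x-axis: T(x,y) = (x, -y).
Substitute the transformed coordinates into each option and compare with the original:
(A) xy  ->  (x)(-y) = -xy   [differs from xy: not invariant]
(B) 2x - y  ->  2(x) - (-y) = 2x + y   [differs from 2x - y: not invariant]
(C) x - y  ->  (x) - (-y) = x + y   [differs from x - y: not invariant]
(D) x^2  ->  (x)^2 = x^2   [equals x^2: invariant]

Only option (D), x^2, is unchanged by the transformation.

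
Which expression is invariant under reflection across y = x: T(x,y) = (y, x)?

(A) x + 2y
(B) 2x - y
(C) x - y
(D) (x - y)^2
D

The map is reflection across y = x: T(x,y) = (y, x).
Substitute the transformed coordinates into each option and compare with the original:
(A) x + 2y  ->  (y) + 2(x) = 2x + y   [differs from x + 2y: not invariant]
(B) 2x - y  ->  2(y) - (x) = -x + 2y   [differs from 2x - y: not invariant]
(C) x - y  ->  (y) - (x) = -x + y   [differs from x - y: not invariant]
(D) (x - y)^2  ->  ((y) - (x))^2 = x^2 - 2xy + y^2   [equals (x - y)^2: invariant]

Only option (D), (x - y)^2, is unchanged by the transformation.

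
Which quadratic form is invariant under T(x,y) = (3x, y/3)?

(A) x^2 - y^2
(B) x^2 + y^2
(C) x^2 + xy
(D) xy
D

T multiplies x by 3 and divides y by 3.
Substitute the transformed coordinates into each option and compare with the original:
(A) x^2 - y^2  ->  (3x)^2 - (y/3)^2 = 9x^2 - y^2/9   [differs from x^2 - y^2: not invariant]
(B) x^2 + y^2  ->  (3x)^2 + (y/3)^2 = 9x^2 + y^2/9   [differs from x^2 + y^2: not invariant]
(C) x^2 + xy  ->  (3x)^2 + (3x)(y/3) = 9x^2 + xy   [differs from x^2 + xy: not invariant]
(D) xy  ->  (3x)(y/3) = xy   [equals xy: invariant]

Only option (D), xy, is unchanged by the transformation.
The factors 3 and 1/3 cancel only in the pure product xy.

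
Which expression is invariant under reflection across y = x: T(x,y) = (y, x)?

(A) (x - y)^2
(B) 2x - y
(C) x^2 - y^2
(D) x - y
A

The map is reflection across y = x: T(x,y) = (y, x).
Substitute the transformed coordinates into each option and compare with the original:
(A) (x - y)^2  ->  ((y) - (x))^2 = x^2 - 2xy + y^2   [equals (x - y)^2: invariant]
(B) 2x - y  ->  2(y) - (x) = -x + 2y   [differs from 2x - y: not invariant]
(C) x^2 - y^2  ->  (y)^2 - (x)^2 = -x^2 + y^2   [differs from x^2 - y^2: not invariant]
(D) x - y  ->  (y) - (x) = -x + y   [differs from x - y: not invariant]

Only option (A), (x - y)^2, is unchanged by the transformation.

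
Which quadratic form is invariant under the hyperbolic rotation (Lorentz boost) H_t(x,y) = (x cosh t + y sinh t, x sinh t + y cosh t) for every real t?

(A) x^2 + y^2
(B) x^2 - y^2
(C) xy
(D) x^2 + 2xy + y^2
B

Write x' = x cosh t + y sinh t, y' = x sinh t + y cosh t and substitute into each option:
(A) x^2 + y^2: (x cosh t + y sinh t)^2 + (x sinh t + y cosh t)^2 = (x^2 + y^2)(cosh^2 t + sinh^2 t) + 4xy sinh t cosh t = (x^2 + y^2) cosh 2t + 2xy sinh 2t   [not invariant for t != 0]
(B) x^2 - y^2: (x cosh t + y sinh t)^2 - (x sinh t + y cosh t)^2 = x^2(cosh^2 t - sinh^2 t) + 2xy(cosh t sinh t - sinh t cosh t) + y^2(sinh^2 t - cosh^2 t) = x^2 - y^2   [invariant, using cosh^2 t - sinh^2 t = 1]
(C) xy: (x cosh t + y sinh t)(x sinh t + y cosh t) = xy(cosh^2 t + sinh^2 t) + (x^2 + y^2) sinh t cosh t = xy cosh 2t + (x^2 + y^2)(sinh 2t)/2   [not invariant for t != 0]
(D) x^2 + 2xy + y^2: (x' + y')^2 with x' + y' = (x + y)(cosh t + sinh t) = (x + y)e^t, so it becomes (x + y)^2 e^(2t)   [not invariant for t != 0]

Only (B) x^2 - y^2 is unchanged; it is the Minkowski form preserved by Lorentz boosts, just as x^2 + y^2 is preserved by ordinary rotations.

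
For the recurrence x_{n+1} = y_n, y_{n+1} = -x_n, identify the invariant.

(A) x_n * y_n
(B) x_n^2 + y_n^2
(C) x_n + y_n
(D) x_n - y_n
B

For the recurrence x_{n+1} = y_n, y_{n+1} = -x_n:

x_{n+1}^2 + y_{n+1}^2 = y_n^2 + (-x_n)^2 = x_n^2 + y_n^2
The sum of squares is conserved (like energy in a harmonic oscillator).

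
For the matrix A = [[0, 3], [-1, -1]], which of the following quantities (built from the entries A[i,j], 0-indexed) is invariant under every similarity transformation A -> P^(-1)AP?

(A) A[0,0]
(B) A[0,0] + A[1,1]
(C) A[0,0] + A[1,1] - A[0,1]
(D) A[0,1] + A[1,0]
B

A[0,0] + A[1,1] is the trace of A. By the cyclic property of the trace, tr(P^(-1)AP) = tr(APP^(-1)) = tr(A), so it is the same for every matrix similar to A.

The other combinations are not similarity invariants. For example, take P = [[2, 1], [1, 1]] (det P = 1), so P^(-1) = [[1, -1], [-1, 2]] and
B = P^(-1)AP = [[6, 5], [-9, -7]].
Evaluating each option on A and on B:
(A) A[0,0]: 0 for A, 6 for B -> changes
(B) A[0,0] + A[1,1]: -1 for A, -1 for B -> unchanged
(C) A[0,0] + A[1,1] - A[0,1]: -4 for A, -6 for B -> changes
(D) A[0,1] + A[1,0]: 2 for A, -4 for B -> changes

Only (B) A[0,0] + A[1,1] = -1 survives (and it does so for every P, not just this one), so it is the invariant.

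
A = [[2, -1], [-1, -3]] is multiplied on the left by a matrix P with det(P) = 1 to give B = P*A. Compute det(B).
-7

By the multiplicative property of determinants, det(B) = det(P*A) = det(P) * det(A) = det(A),
so the determinant is invariant under multiplication by any determinant-1 matrix; we just need det(A).

det(A) = (2)(-3) - (-1)(-1) = -6 - 1 = -7

Therefore det(B) = 1 * (-7) = -7.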